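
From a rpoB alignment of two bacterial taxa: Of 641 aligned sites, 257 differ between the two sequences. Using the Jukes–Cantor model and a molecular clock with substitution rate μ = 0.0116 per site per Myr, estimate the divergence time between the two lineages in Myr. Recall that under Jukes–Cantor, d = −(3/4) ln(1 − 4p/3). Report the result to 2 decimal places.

p = 257/641 ≈ 0.400936.
d = −(3/4) ln(1 − 4p/3) = −0.75 ln(1 − 0.534581) = −0.75 ln(0.465419)
  = −0.75 × (-0.764817) = 0.573613 substitutions/site.
Under a molecular clock d = 2μt, so t = d/(2μ) = 0.573613 / (2 × 0.0116) = 24.72 Myr.

24.72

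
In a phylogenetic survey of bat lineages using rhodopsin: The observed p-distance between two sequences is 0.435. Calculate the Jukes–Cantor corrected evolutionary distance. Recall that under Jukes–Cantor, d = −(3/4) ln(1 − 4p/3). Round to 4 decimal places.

0.6506

d = −(3/4) ln(1 − 4p/3) = −0.75 ln(1 − 0.58) = −0.75 ln(0.42)
  = −0.75 × (-0.867501) = 0.650626 substitutions/site.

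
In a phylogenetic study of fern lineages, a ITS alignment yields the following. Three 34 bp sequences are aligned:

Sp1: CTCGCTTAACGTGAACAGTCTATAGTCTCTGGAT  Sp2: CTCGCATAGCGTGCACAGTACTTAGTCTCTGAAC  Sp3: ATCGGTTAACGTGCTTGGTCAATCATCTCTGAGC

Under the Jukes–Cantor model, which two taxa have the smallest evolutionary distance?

Sp1–Sp2: 8/34 differ, p = 0.235, d = 0.282.
Sp1–Sp3: 12/34 differ, p = 0.353, d = 0.477.
Sp2–Sp3: 13/34 differ, p = 0.382, d = 0.535.
The smallest distance is between Sp1 and Sp2.

Sp1 and Sp2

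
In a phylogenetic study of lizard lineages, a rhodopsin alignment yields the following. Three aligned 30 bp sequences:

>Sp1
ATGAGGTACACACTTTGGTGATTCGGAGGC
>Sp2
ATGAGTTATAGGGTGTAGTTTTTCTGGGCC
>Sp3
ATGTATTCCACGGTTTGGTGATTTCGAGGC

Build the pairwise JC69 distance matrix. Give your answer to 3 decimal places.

d(Sp1,Sp2) = 0.572, d(Sp1,Sp3) = 0.330, d(Sp2,Sp3) = 0.647

Sp1–Sp2: 12/30 sites differ → p = 0.4, d = −0.75 ln(1 − 0.533333) = 0.571605 ≈ 0.572.
Sp1–Sp3: 8/30 sites differ → p ≈ 0.266667, d = −0.75 ln(1 − 0.355556) = 0.329526 ≈ 0.330.
Sp2–Sp3: 13/30 sites differ → p ≈ 0.433333, d = −0.75 ln(1 − 0.577777) = 0.646666 ≈ 0.647.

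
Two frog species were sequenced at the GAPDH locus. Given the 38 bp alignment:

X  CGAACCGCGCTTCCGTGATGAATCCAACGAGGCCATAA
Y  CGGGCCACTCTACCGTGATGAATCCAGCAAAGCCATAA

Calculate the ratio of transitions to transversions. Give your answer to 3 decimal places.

3.000

Transitions are A↔G and C↔T; transversions are all other mismatches.
Transitions: 6. Transversions: 2.
R = 6/2 = 3.000.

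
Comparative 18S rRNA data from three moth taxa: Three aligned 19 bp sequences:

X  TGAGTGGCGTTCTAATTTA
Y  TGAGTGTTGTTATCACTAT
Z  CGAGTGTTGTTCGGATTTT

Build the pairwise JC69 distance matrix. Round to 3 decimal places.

d(X,Y) = 0.507, d(X,Z) = 0.410, d(Y,Z) = 0.410

X–Y: 7/19 sites differ → p ≈ 0.368421, d = −0.75 ln(1 − 0.491228) = 0.506816 ≈ 0.507.
X–Z: 6/19 sites differ → p ≈ 0.315789, d = −0.75 ln(1 − 0.421052) = 0.409907 ≈ 0.410.
Y–Z: 6/19 sites differ → p ≈ 0.315789, d = −0.75 ln(1 − 0.421052) = 0.409907 ≈ 0.410.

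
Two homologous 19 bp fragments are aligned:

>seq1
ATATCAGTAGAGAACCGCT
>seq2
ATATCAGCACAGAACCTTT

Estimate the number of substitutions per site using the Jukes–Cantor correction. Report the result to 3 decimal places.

The sequences differ at 4 of 19 sites (8, 10, 17, 18), so p = 4/19 ≈ 0.210526.
d = −(3/4) ln(1 − 4p/3) = −0.75 ln(1 − 0.280701) = −0.75 ln(0.719299)
  = −0.75 × (-0.329478) = 0.247109 substitutions/site.

0.247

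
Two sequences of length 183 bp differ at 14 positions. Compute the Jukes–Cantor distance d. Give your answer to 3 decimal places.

0.081

p = 14/183 ≈ 0.076503.
d = −(3/4) ln(1 − 4p/3) = −0.75 ln(1 − 0.102004) = −0.75 ln(0.897996)
  = −0.75 × (-0.107590) = 0.080693 substitutions/site.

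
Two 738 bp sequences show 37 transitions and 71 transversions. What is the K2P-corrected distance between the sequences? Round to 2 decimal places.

0.16

P = 37/738 ≈ 0.050136 and Q = 71/738 ≈ 0.096206.
Under the Kimura two-parameter model, d = −½ ln(1 − 2P − Q) − ¼ ln(1 − 2Q).
1 − 2P − Q = 0.803522, giving −½ ln(0.803522) = 0.109375.
1 − 2Q = 0.807588, giving −¼ ln(0.807588) = 0.053426.
d = 0.109375 + 0.053426 = 0.162801.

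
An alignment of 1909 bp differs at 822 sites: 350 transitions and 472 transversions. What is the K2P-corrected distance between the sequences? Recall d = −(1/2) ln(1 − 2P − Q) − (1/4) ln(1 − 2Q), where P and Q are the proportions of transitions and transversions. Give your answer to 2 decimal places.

P = 350/1909 ≈ 0.183342 and Q = 472/1909 ≈ 0.24725.
Under the Kimura two-parameter model, d = −½ ln(1 − 2P − Q) − ¼ ln(1 − 2Q).
1 − 2P − Q = 0.386066, giving −½ ln(0.386066) = 0.475873.
1 − 2Q = 0.5055, giving −¼ ln(0.5055) = 0.170552.
d = 0.475873 + 0.170552 = 0.646425.

0.65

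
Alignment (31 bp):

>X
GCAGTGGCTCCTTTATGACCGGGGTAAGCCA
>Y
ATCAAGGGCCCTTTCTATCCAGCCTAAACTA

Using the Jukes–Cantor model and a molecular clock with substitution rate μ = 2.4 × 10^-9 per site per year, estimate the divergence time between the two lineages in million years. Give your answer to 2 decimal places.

The sequences differ at 15 of 31 sites, so p = 15/31 ≈ 0.483871.
d = −(3/4) ln(1 − 4p/3) = −0.75 ln(1 − 0.645161) = −0.75 ln(0.354839)
  = −0.75 × (-1.036091) = 0.777068 substitutions/site.
Under a molecular clock d = 2μt, so t = d/(2μ) = 0.777068 / (2 × 2.4 × 10^-9) = 161.89 million years.

161.89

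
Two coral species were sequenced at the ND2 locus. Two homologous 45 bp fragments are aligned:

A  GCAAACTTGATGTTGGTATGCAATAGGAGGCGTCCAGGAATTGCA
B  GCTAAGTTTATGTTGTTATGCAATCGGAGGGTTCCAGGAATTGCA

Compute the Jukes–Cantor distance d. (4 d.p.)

0.1743

The sequences differ at 7 of 45 sites (3, 6, 9, 16, 25, 31, 32), so p = 7/45 ≈ 0.155556.
d = −(3/4) ln(1 − 4p/3) = −0.75 ln(1 − 0.207408) = −0.75 ln(0.792592)
  = −0.75 × (-0.232447) = 0.174335 substitutions/site.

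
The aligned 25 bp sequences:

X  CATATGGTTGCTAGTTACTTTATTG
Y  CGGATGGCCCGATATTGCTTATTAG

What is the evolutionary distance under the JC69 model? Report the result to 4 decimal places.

0.8865

The sequences differ at 13 of 25 sites, so p = 13/25 = 0.52.
d = −(3/4) ln(1 − 4p/3) = −0.75 ln(1 − 0.693333) = −0.75 ln(0.306667)
  = −0.75 × (-1.181993) = 0.886495 substitutions/site.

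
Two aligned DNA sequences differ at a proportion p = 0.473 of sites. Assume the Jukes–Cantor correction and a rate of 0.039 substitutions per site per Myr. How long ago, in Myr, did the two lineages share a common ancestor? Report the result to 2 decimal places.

d = −(3/4) ln(1 − 4p/3) = −0.75 ln(1 − 0.630667) = −0.75 ln(0.369333)
  = −0.75 × (-0.996057) = 0.747043 substitutions/site.
Under a molecular clock d = 2μt, so t = d/(2μ) = 0.747043 / (2 × 0.039) = 9.58 Myr.

9.58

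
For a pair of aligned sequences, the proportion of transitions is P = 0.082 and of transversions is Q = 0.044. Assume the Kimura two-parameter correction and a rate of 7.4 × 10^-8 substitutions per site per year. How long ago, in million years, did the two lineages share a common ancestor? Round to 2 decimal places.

Under the Kimura two-parameter model, d = −½ ln(1 − 2P − Q) − ¼ ln(1 − 2Q).
1 − 2P − Q = 0.792, giving −½ ln(0.792) = 0.116597.
1 − 2Q = 0.912, giving −¼ ln(0.912) = 0.023029.
d = 0.116597 + 0.023029 = 0.139626.
Under a molecular clock d = 2μt, so t = d/(2μ) = 0.139626 / (2 × 7.4 × 10^-8) = 0.94 million years.

0.94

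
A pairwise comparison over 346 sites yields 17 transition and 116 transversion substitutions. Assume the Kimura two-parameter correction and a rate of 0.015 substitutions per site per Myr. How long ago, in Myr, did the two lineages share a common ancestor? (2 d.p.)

18.72

P = 17/346 ≈ 0.049133 and Q = 116/346 ≈ 0.33526.
Under the Kimura two-parameter model, d = −½ ln(1 − 2P − Q) − ¼ ln(1 − 2Q).
1 − 2P − Q = 0.566474, giving −½ ln(0.566474) = 0.284162.
1 − 2Q = 0.32948, giving −¼ ln(0.32948) = 0.277560.
d = 0.284162 + 0.277560 = 0.561722.
Under a molecular clock d = 2μt, so t = d/(2μ) = 0.561722 / (2 × 0.015) = 18.72 Myr.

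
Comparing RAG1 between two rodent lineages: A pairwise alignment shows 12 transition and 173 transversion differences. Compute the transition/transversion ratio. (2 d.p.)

R = 12/173 = 0.069364… ≈ 0.07 (to 2 d.p.).

0.07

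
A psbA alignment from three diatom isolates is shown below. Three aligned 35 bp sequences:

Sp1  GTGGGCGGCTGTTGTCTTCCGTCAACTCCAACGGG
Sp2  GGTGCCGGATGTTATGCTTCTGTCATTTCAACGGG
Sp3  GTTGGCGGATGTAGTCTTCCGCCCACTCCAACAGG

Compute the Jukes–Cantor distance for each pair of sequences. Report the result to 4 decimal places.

Sp1–Sp2: 14/35 sites differ → p = 0.4, d = −0.75 ln(1 − 0.533333) = 0.571605 ≈ 0.5716.
Sp1–Sp3: 6/35 sites differ → p ≈ 0.171429, d = −0.75 ln(1 − 0.228572) = 0.194634 ≈ 0.1946.
Sp2–Sp3: 13/35 sites differ → p ≈ 0.371429, d = −0.75 ln(1 − 0.495239) = 0.512753 ≈ 0.5128.

d(Sp1,Sp2) = 0.5716, d(Sp1,Sp3) = 0.1946, d(Sp2,Sp3) = 0.5128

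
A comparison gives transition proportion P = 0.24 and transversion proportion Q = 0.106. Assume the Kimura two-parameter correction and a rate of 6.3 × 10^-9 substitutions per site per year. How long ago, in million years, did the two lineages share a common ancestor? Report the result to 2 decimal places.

39.72

Under the Kimura two-parameter model, d = −½ ln(1 − 2P − Q) − ¼ ln(1 − 2Q).
1 − 2P − Q = 0.414, giving −½ ln(0.414) = 0.440945.
1 − 2Q = 0.788, giving −¼ ln(0.788) = 0.059564.
d = 0.440945 + 0.059564 = 0.500509.
Under a molecular clock d = 2μt, so t = d/(2μ) = 0.500509 / (2 × 6.3 × 10^-9) = 39.72 million years.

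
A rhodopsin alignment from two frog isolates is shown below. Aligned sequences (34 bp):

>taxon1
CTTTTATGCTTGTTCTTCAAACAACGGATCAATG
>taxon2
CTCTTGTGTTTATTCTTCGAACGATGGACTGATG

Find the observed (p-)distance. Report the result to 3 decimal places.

The sequences differ at 10 of 34 positions (sites 3, 6, 9, 12, 19, 23, 25, 29, 30, 31).
p = 10/34 = 0.294117… ≈ 0.294 (to 3 d.p.).

0.294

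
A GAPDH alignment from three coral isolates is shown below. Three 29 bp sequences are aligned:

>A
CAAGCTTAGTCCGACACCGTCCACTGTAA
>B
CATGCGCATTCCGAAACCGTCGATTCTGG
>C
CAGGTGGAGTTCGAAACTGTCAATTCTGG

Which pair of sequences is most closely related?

B and C

A–B: 10/29 differ, p = 0.345, d = 0.462.
A–C: 12/29 differ, p = 0.414, d = 0.602.
B–C: 7/29 differ, p = 0.241, d = 0.291.
The smallest distance is between B and C.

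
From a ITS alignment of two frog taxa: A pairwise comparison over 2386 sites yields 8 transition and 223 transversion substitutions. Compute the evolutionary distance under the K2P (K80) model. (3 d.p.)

0.105

P = 8/2386 ≈ 0.003353 and Q = 223/2386 ≈ 0.093462.
Under the Kimura two-parameter model, d = −½ ln(1 − 2P − Q) − ¼ ln(1 − 2Q).
1 − 2P − Q = 0.899832, giving −½ ln(0.899832) = 0.052774.
1 − 2Q = 0.813076, giving −¼ ln(0.813076) = 0.051733.
d = 0.052774 + 0.051733 = 0.104507.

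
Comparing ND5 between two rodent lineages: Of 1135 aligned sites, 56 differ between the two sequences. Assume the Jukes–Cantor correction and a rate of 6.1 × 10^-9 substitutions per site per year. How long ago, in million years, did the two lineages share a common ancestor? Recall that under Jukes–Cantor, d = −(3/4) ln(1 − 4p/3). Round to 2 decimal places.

4.18

p = 56/1135 ≈ 0.049339.
d = −(3/4) ln(1 − 4p/3) = −0.75 ln(1 − 0.065785) = −0.75 ln(0.934215)
  = −0.75 × (-0.068049) = 0.051037 substitutions/site.
Under a molecular clock d = 2μt, so t = d/(2μ) = 0.051037 / (2 × 6.1 × 10^-9) = 4.18 million years.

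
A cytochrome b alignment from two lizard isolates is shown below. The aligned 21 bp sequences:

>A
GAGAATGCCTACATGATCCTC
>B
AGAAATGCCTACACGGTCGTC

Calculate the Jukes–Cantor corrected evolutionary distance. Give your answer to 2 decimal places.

0.36

The sequences differ at 6 of 21 sites (1, 2, 3, 14, 16, 19), so p = 6/21 ≈ 0.285714.
d = −(3/4) ln(1 − 4p/3) = −0.75 ln(1 − 0.380952) = −0.75 ln(0.619048)
  = −0.75 × (-0.479572) = 0.359679 substitutions/site.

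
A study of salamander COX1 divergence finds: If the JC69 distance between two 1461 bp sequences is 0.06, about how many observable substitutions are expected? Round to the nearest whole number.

Invert JC69: p = (3/4)(1 − e^(−4d/3)) = 0.75 × (1 − e^(-0.08)) = 0.75 × (1 − 0.923116) = 0.057663.
Expected differing sites = pL ≈ 0.057663 × 1461 = 84.245643 ≈ 84.

84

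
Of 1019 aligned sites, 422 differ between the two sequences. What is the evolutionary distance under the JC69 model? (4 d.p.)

0.6025

p = 422/1019 ≈ 0.414132.
d = −(3/4) ln(1 − 4p/3) = −0.75 ln(1 − 0.552176) = −0.75 ln(0.447824)
  = −0.75 × (-0.803355) = 0.602516 substitutions/site.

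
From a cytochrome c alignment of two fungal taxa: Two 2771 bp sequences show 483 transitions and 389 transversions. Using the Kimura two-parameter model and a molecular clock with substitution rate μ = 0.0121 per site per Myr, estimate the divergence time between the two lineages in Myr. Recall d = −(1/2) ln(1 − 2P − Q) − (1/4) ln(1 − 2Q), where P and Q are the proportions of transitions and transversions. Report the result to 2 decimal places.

17.28

P = 483/2771 ≈ 0.174305 and Q = 389/2771 ≈ 0.140383.
Under the Kimura two-parameter model, d = −½ ln(1 − 2P − Q) − ¼ ln(1 − 2Q).
1 − 2P − Q = 0.511007, giving −½ ln(0.511007) = 0.335686.
1 − 2Q = 0.719234, giving −¼ ln(0.719234) = 0.082392.
d = 0.335686 + 0.082392 = 0.418078.
Under a molecular clock d = 2μt, so t = d/(2μ) = 0.418078 / (2 × 0.0121) = 17.28 Myr.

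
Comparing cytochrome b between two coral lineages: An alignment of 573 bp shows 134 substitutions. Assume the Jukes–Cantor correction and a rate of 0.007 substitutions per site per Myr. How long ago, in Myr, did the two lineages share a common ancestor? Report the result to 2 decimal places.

p = 134/573 ≈ 0.233857.
d = −(3/4) ln(1 − 4p/3) = −0.75 ln(1 − 0.311809) = −0.75 ln(0.688191)
  = −0.75 × (-0.373689) = 0.280267 substitutions/site.
Under a molecular clock d = 2μt, so t = d/(2μ) = 0.280267 / (2 × 0.007) = 20.02 Myr.

20.02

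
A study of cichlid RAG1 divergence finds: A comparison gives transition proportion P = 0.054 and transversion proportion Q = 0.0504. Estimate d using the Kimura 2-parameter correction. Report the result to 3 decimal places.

0.113

Under the Kimura two-parameter model, d = −½ ln(1 − 2P − Q) − ¼ ln(1 − 2Q).
1 − 2P − Q = 0.8416, giving −½ ln(0.8416) = 0.086225.
1 − 2Q = 0.8992, giving −¼ ln(0.8992) = 0.026562.
d = 0.086225 + 0.026562 = 0.112787.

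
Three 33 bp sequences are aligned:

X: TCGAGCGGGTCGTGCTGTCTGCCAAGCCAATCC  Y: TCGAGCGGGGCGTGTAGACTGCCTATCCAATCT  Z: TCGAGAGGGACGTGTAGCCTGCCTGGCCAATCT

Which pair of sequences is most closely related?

Y and Z

X–Y: 7/33 differ, p = 0.212, d = 0.249.
X–Z: 8/33 differ, p = 0.242, d = 0.293.
Y–Z: 5/33 differ, p = 0.152, d = 0.169.
The smallest distance is between Y and Z.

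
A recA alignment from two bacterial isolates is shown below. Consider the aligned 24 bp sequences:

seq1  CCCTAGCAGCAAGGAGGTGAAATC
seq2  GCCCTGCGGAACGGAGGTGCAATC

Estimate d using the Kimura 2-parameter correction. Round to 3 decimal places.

0.370

Of 24 sites, 2 differences are transitions and 5 are transversions, so P = 2/24 ≈ 0.083333 and Q = 5/24 ≈ 0.208333.
Under the Kimura two-parameter model, d = −½ ln(1 − 2P − Q) − ¼ ln(1 − 2Q).
1 − 2P − Q = 0.625001, giving −½ ln(0.625001) = 0.235001.
1 − 2Q = 0.583334, giving −¼ ln(0.583334) = 0.134749.
d = 0.235001 + 0.134749 = 0.369750.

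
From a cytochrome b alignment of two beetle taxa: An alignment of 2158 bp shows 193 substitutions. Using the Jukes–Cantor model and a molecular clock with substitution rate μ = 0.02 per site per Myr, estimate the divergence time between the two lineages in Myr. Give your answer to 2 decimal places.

p = 193/2158 ≈ 0.089435.
d = −(3/4) ln(1 − 4p/3) = −0.75 ln(1 − 0.119247) = −0.75 ln(0.880753)
  = −0.75 × (-0.126978) = 0.095234 substitutions/site.
Under a molecular clock d = 2μt, so t = d/(2μ) = 0.095234 / (2 × 0.02) = 2.38 Myr.

2.38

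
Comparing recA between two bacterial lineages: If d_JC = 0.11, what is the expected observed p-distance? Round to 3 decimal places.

0.102

p = (3/4)(1 − e^(−4d/3)) = 0.75 × (1 − e^(-0.146667)) = 0.75 × (1 − 0.863582) = 0.102314.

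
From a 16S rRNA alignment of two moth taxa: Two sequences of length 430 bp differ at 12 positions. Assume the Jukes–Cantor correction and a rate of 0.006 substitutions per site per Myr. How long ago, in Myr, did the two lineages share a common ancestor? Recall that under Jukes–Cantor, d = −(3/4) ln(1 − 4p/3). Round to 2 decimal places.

p = 12/430 ≈ 0.027907.
d = −(3/4) ln(1 − 4p/3) = −0.75 ln(1 − 0.037209) = −0.75 ln(0.962791)
  = −0.75 × (-0.037919) = 0.028439 substitutions/site.
Under a molecular clock d = 2μt, so t = d/(2μ) = 0.028439 / (2 × 0.006) = 2.37 Myr.

2.37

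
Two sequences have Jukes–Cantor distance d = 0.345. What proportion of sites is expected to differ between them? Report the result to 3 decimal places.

0.277

p = (3/4)(1 − e^(−4d/3)) = 0.75 × (1 − e^(-0.46)) = 0.75 × (1 − 0.631284) = 0.276537.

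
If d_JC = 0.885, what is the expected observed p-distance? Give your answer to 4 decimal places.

0.5195

p = (3/4)(1 − e^(−4d/3)) = 0.75 × (1 − e^(-1.18)) = 0.75 × (1 − 0.307279) = 0.519541.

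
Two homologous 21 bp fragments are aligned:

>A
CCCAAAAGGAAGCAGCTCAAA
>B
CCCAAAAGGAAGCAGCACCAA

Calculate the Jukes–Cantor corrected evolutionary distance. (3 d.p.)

0.102

The sequences differ at 2 of 21 sites (17, 19), so p = 2/21 ≈ 0.095238.
d = −(3/4) ln(1 − 4p/3) = −0.75 ln(1 − 0.126984) = −0.75 ln(0.873016)
  = −0.75 × (-0.135801) = 0.101851 substitutions/site.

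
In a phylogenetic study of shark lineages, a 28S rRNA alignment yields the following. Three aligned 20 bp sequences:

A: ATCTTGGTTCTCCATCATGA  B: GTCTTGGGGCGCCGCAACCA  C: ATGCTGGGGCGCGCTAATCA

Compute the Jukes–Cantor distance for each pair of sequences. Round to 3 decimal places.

d(A,B) = 0.687, d(A,C) = 0.687, d(B,C) = 0.471

A–B: 9/20 sites differ → p = 0.45, d = −0.75 ln(1 − 0.6) = 0.687218 ≈ 0.687.
A–C: 9/20 sites differ → p = 0.45, d = −0.75 ln(1 − 0.6) = 0.687218 ≈ 0.687.
B–C: 7/20 sites differ → p = 0.35, d = −0.75 ln(1 − 0.466667) = 0.471457 ≈ 0.471.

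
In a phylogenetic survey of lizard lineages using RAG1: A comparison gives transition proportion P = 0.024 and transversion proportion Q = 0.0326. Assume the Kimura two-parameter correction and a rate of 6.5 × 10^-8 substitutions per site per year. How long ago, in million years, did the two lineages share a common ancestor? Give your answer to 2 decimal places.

Under the Kimura two-parameter model, d = −½ ln(1 − 2P − Q) − ¼ ln(1 − 2Q).
1 − 2P − Q = 0.9194, giving −½ ln(0.9194) = 0.042017.
1 − 2Q = 0.9348, giving −¼ ln(0.9348) = 0.016856.
d = 0.042017 + 0.016856 = 0.058873.
Under a molecular clock d = 2μt, so t = d/(2μ) = 0.058873 / (2 × 6.5 × 10^-8) = 0.45 million years.

0.45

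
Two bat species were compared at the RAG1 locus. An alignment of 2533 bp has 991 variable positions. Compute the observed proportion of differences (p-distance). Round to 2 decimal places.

p = 991/2533 = 0.391235… ≈ 0.39 (to 2 d.p.).

0.39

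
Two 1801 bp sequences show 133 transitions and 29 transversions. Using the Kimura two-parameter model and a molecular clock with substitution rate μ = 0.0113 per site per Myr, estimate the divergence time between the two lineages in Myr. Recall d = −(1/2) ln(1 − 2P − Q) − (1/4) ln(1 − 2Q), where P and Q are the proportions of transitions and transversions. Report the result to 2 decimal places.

P = 133/1801 ≈ 0.073848 and Q = 29/1801 ≈ 0.016102.
Under the Kimura two-parameter model, d = −½ ln(1 − 2P − Q) − ¼ ln(1 − 2Q).
1 − 2P − Q = 0.836202, giving −½ ln(0.836202) = 0.089443.
1 − 2Q = 0.967796, giving −¼ ln(0.967796) = 0.008183.
d = 0.089443 + 0.008183 = 0.097626.
Under a molecular clock d = 2μt, so t = d/(2μ) = 0.097626 / (2 × 0.0113) = 4.32 Myr.

4.32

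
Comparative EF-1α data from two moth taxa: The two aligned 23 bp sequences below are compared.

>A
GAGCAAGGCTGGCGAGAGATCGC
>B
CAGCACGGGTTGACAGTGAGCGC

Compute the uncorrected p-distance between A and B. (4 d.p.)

0.3478

The sequences differ at 8 of 23 positions (sites 1, 6, 9, 11, 13, 14, 17, 20).
p = 8/23 = 0.347826… ≈ 0.3478 (to 4 d.p.).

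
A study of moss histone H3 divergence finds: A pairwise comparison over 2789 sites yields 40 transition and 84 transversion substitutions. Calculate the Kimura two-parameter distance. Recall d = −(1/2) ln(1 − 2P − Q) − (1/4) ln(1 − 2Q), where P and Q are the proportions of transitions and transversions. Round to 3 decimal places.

P = 40/2789 ≈ 0.014342 and Q = 84/2789 ≈ 0.030118.
Under the Kimura two-parameter model, d = −½ ln(1 − 2P − Q) − ¼ ln(1 − 2Q).
1 − 2P − Q = 0.941198, giving −½ ln(0.941198) = 0.030301.
1 − 2Q = 0.939764, giving −¼ ln(0.939764) = 0.015532.
d = 0.030301 + 0.015532 = 0.045833.

0.046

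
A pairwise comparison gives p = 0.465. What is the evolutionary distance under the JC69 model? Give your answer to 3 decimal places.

0.726

d = −(3/4) ln(1 − 4p/3) = −0.75 ln(1 − 0.62) = −0.75 ln(0.38)
  = −0.75 × (-0.967584) = 0.725688 substitutions/site.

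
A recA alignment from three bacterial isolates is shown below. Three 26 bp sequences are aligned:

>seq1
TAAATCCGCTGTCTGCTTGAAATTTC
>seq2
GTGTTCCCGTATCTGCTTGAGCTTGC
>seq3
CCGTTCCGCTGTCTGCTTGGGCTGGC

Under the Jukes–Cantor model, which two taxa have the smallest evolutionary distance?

seq2 and seq3

seq1–seq2: 10/26 differ, p = 0.385, d = 0.539.
seq1–seq3: 9/26 differ, p = 0.346, d = 0.464.
seq2–seq3: 7/26 differ, p = 0.269, d = 0.334.
The smallest distance is between seq2 and seq3.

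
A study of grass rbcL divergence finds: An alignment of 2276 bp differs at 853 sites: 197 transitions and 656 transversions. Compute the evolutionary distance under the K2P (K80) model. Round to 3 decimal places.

P = 197/2276 ≈ 0.086555 and Q = 656/2276 ≈ 0.288225.
Under the Kimura two-parameter model, d = −½ ln(1 − 2P − Q) − ¼ ln(1 − 2Q).
1 − 2P − Q = 0.538665, giving −½ ln(0.538665) = 0.309331.
1 − 2Q = 0.42355, giving −¼ ln(0.42355) = 0.214771.
d = 0.309331 + 0.214771 = 0.524102.

0.524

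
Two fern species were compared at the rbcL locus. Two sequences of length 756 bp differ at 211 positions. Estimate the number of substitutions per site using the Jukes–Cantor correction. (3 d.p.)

p = 211/756 ≈ 0.279101.
d = −(3/4) ln(1 − 4p/3) = −0.75 ln(1 − 0.372135) = −0.75 ln(0.627865)
  = −0.75 × (-0.465430) = 0.349073 substitutions/site.

0.349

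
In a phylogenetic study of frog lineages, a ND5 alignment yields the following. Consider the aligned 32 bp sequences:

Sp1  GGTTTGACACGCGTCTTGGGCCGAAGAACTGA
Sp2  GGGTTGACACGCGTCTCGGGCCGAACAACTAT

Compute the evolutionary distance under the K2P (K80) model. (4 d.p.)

0.1753

Of 32 sites, 2 differences are transitions and 3 are transversions, so P = 2/32 = 0.0625 and Q = 3/32 = 0.09375.
Under the Kimura two-parameter model, d = −½ ln(1 − 2P − Q) − ¼ ln(1 − 2Q).
1 − 2P − Q = 0.78125, giving −½ ln(0.78125) = 0.123430.
1 − 2Q = 0.8125, giving −¼ ln(0.8125) = 0.051910.
d = 0.123430 + 0.051910 = 0.175340.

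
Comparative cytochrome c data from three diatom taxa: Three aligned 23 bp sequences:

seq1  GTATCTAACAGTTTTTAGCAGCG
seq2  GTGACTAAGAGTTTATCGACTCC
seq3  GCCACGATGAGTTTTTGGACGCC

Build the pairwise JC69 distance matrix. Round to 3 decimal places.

d(seq1,seq2) = 0.553, d(seq1,seq3) = 0.650, d(seq2,seq3) = 0.390

seq1–seq2: 9/23 sites differ → p ≈ 0.391304, d = −0.75 ln(1 − 0.521739) = 0.553199 ≈ 0.553.
seq1–seq3: 10/23 sites differ → p ≈ 0.434783, d = −0.75 ln(1 − 0.579711) = 0.650110 ≈ 0.650.
seq2–seq3: 7/23 sites differ → p ≈ 0.304348, d = −0.75 ln(1 − 0.405797) = 0.390401 ≈ 0.390.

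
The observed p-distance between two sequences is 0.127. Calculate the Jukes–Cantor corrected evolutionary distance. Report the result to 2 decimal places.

0.14

d = −(3/4) ln(1 − 4p/3) = −0.75 ln(1 − 0.169333) = −0.75 ln(0.830667)
  = −0.75 × (-0.185526) = 0.139145 substitutions/site.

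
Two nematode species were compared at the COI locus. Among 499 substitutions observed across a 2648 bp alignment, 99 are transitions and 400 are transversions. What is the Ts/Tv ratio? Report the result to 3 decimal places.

0.248

R = 99/400 = 0.2475 ≈ 0.248 (to 3 d.p.).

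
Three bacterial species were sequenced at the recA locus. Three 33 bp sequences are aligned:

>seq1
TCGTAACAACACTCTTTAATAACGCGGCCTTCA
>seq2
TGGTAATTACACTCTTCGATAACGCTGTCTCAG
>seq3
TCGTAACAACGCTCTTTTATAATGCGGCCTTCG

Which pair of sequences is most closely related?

seq1 and seq3

seq1–seq2: 10/33 differ, p = 0.303, d = 0.388.
seq1–seq3: 4/33 differ, p = 0.121, d = 0.132.
seq2–seq3: 11/33 differ, p = 0.333, d = 0.441.
The smallest distance is between seq1 and seq3.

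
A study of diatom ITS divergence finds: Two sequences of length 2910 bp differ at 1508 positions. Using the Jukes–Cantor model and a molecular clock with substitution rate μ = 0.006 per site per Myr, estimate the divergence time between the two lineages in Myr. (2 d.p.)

73.39

p = 1508/2910 ≈ 0.518213.
d = −(3/4) ln(1 − 4p/3) = −0.75 ln(1 − 0.690951) = −0.75 ln(0.309049)
  = −0.75 × (-1.174255) = 0.880691 substitutions/site.
Under a molecular clock d = 2μt, so t = d/(2μ) = 0.880691 / (2 × 0.006) = 73.39 Myr.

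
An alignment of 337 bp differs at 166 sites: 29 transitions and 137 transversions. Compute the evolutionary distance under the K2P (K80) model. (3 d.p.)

0.851

P = 29/337 ≈ 0.086053 and Q = 137/337 ≈ 0.406528.
Under the Kimura two-parameter model, d = −½ ln(1 − 2P − Q) − ¼ ln(1 − 2Q).
1 − 2P − Q = 0.421366, giving −½ ln(0.421366) = 0.432127.
1 − 2Q = 0.186944, giving −¼ ln(0.186944) = 0.419237.
d = 0.432127 + 0.419237 = 0.851364.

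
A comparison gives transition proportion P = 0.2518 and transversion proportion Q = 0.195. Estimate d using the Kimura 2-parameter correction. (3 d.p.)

Under the Kimura two-parameter model, d = −½ ln(1 − 2P − Q) − ¼ ln(1 − 2Q).
1 − 2P − Q = 0.3014, giving −½ ln(0.3014) = 0.599658.
1 − 2Q = 0.61, giving −¼ ln(0.61) = 0.123574.
d = 0.599658 + 0.123574 = 0.723232.

0.723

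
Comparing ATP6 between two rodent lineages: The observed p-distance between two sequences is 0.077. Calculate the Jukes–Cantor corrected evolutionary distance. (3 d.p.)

d = −(3/4) ln(1 − 4p/3) = −0.75 ln(1 − 0.102667) = −0.75 ln(0.897333)
  = −0.75 × (-0.108328) = 0.081246 substitutions/site.

0.081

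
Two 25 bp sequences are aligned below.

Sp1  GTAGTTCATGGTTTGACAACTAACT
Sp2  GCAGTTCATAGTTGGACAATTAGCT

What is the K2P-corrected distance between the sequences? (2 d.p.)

Of 25 sites, 4 differences are transitions and 1 are transversions, so P = 4/25 = 0.16 and Q = 1/25 = 0.04.
Under the Kimura two-parameter model, d = −½ ln(1 − 2P − Q) − ¼ ln(1 − 2Q).
1 − 2P − Q = 0.64, giving −½ ln(0.64) = 0.223144.
1 − 2Q = 0.92, giving −¼ ln(0.92) = 0.020845.
d = 0.223144 + 0.020845 = 0.243989.

0.24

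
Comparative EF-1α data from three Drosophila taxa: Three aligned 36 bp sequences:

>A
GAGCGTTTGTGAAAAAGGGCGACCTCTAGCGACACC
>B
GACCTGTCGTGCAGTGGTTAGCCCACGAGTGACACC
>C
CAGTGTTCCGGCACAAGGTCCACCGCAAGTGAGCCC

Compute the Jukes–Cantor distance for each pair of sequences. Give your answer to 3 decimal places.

A–B: 15/36 sites differ → p ≈ 0.416667, d = −0.75 ln(1 − 0.555556) = 0.608198 ≈ 0.608.
A–C: 14/36 sites differ → p ≈ 0.388889, d = −0.75 ln(1 − 0.518519) = 0.548166 ≈ 0.548.
B–C: 18/36 sites differ → p = 0.5, d = −0.75 ln(1 − 0.666667) = 0.823960 ≈ 0.824.

d(A,B) = 0.608, d(A,C) = 0.548, d(B,C) = 0.824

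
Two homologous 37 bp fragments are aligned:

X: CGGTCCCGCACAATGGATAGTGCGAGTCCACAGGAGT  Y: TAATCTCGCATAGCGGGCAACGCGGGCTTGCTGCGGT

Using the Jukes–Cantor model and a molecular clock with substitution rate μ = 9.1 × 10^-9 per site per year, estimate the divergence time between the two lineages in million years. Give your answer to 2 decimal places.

47.56

The sequences differ at 19 of 37 sites, so p = 19/37 ≈ 0.513514.
d = −(3/4) ln(1 − 4p/3) = −0.75 ln(1 − 0.684685) = −0.75 ln(0.315315)
  = −0.75 × (-1.154183) = 0.865637 substitutions/site.
Under a molecular clock d = 2μt, so t = d/(2μ) = 0.865637 / (2 × 9.1 × 10^-9) = 47.56 million years.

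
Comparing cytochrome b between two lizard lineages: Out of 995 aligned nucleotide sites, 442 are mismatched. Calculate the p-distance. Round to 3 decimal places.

p = 442/995 = 0.444221… ≈ 0.444 (to 3 d.p.).

0.444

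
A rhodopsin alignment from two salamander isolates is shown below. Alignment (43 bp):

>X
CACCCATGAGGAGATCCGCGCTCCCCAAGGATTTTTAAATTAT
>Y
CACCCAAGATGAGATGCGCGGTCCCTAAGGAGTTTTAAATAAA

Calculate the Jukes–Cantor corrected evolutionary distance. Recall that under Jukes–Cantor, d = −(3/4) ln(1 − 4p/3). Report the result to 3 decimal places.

0.214

The sequences differ at 8 of 43 sites (7, 10, 16, 21, 26, 32, 41, 43), so p = 8/43 ≈ 0.186047.
d = −(3/4) ln(1 − 4p/3) = −0.75 ln(1 − 0.248063) = −0.75 ln(0.751937)
  = −0.75 × (-0.285103) = 0.213827 substitutions/site.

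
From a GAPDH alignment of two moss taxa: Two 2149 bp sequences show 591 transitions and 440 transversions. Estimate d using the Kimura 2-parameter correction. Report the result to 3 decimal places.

P = 591/2149 ≈ 0.275012 and Q = 440/2149 ≈ 0.204746.
Under the Kimura two-parameter model, d = −½ ln(1 − 2P − Q) − ¼ ln(1 − 2Q).
1 − 2P − Q = 0.24523, giving −½ ln(0.24523) = 0.702779.
1 − 2Q = 0.590508, giving −¼ ln(0.590508) = 0.131693.
d = 0.702779 + 0.131693 = 0.834472.

0.834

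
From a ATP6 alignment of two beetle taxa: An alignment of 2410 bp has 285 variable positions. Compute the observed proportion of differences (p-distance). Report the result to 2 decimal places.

0.12

p = 285/2410 = 0.118257… ≈ 0.12 (to 2 d.p.).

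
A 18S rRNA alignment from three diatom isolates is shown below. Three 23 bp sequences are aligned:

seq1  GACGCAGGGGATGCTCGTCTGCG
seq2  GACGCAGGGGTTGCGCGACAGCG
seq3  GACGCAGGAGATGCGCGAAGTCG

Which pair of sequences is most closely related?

seq1–seq2: 4/23 differ, p = 0.174, d = 0.198.
seq1–seq3: 6/23 differ, p = 0.261, d = 0.321.
seq2–seq3: 5/23 differ, p = 0.217, d = 0.257.
The smallest distance is between seq1 and seq2.

seq1 and seq2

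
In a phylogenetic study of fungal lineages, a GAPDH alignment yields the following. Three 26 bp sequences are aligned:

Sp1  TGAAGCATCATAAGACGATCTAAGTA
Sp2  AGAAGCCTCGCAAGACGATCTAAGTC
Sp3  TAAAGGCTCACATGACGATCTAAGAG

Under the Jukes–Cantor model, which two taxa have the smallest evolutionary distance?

Sp1 and Sp2

Sp1–Sp2: 5/26 differ, p = 0.192, d = 0.222.
Sp1–Sp3: 7/26 differ, p = 0.269, d = 0.334.
Sp2–Sp3: 7/26 differ, p = 0.269, d = 0.334.
The smallest distance is between Sp1 and Sp2.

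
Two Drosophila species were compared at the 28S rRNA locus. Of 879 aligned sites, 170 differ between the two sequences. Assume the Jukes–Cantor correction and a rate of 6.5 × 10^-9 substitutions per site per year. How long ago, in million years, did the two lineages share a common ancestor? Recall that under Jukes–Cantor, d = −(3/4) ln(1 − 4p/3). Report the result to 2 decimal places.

17.21

p = 170/879 ≈ 0.193402.
d = −(3/4) ln(1 − 4p/3) = −0.75 ln(1 − 0.257869) = −0.75 ln(0.742131)
  = −0.75 × (-0.298230) = 0.223673 substitutions/site.
Under a molecular clock d = 2μt, so t = d/(2μ) = 0.223673 / (2 × 6.5 × 10^-9) = 17.21 million years.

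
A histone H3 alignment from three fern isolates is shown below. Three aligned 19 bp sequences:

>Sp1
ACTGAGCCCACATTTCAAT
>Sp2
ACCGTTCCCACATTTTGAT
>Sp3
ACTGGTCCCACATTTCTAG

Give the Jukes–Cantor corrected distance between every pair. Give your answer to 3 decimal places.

Sp1–Sp2: 5/19 sites differ → p ≈ 0.263158, d = −0.75 ln(1 − 0.350877) = 0.324100 ≈ 0.324.
Sp1–Sp3: 4/19 sites differ → p ≈ 0.210526, d = −0.75 ln(1 − 0.280701) = 0.247109 ≈ 0.247.
Sp2–Sp3: 5/19 sites differ → p ≈ 0.263158, d = −0.75 ln(1 − 0.350877) = 0.324100 ≈ 0.324.

d(Sp1,Sp2) = 0.324, d(Sp1,Sp3) = 0.247, d(Sp2,Sp3) = 0.324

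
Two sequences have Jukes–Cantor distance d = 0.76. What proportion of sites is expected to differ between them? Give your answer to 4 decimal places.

0.4777

p = (3/4)(1 − e^(−4d/3)) = 0.75 × (1 − e^(-1.013333)) = 0.75 × (1 − 0.363007) = 0.477745.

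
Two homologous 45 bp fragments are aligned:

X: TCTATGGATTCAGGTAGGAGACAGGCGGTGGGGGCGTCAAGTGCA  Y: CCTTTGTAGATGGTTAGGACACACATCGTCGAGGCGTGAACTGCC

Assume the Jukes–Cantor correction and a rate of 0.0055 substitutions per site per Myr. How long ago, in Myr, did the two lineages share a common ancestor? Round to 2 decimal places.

The sequences differ at 18 of 45 sites, so p = 18/45 = 0.4.
d = −(3/4) ln(1 − 4p/3) = −0.75 ln(1 − 0.533333) = −0.75 ln(0.466667)
  = −0.75 × (-0.762139) = 0.571604 substitutions/site.
Under a molecular clock d = 2μt, so t = d/(2μ) = 0.571604 / (2 × 0.0055) = 51.96 Myr.

51.96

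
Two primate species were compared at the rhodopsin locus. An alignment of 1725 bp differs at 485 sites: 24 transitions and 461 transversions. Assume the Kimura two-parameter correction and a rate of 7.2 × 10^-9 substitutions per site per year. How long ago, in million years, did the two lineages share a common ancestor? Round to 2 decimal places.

P = 24/1725 ≈ 0.013913 and Q = 461/1725 ≈ 0.267246.
Under the Kimura two-parameter model, d = −½ ln(1 − 2P − Q) − ¼ ln(1 − 2Q).
1 − 2P − Q = 0.704928, giving −½ ln(0.704928) = 0.174830.
1 − 2Q = 0.465508, giving −¼ ln(0.465508) = 0.191156.
d = 0.174830 + 0.191156 = 0.365986.
Under a molecular clock d = 2μt, so t = d/(2μ) = 0.365986 / (2 × 7.2 × 10^-9) = 25.42 million years.

25.42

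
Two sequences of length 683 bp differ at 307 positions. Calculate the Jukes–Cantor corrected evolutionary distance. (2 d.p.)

0.69

p = 307/683 ≈ 0.449488.
d = −(3/4) ln(1 − 4p/3) = −0.75 ln(1 − 0.599317) = −0.75 ln(0.400683)
  = −0.75 × (-0.914585) = 0.685939 substitutions/site.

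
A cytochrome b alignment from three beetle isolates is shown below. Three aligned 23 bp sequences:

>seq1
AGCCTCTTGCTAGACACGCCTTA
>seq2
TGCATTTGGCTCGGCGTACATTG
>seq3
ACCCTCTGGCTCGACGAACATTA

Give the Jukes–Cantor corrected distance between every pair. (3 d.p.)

d(seq1,seq2) = 0.761, d(seq1,seq3) = 0.390, d(seq2,seq3) = 0.390

seq1–seq2: 11/23 sites differ → p ≈ 0.478261, d = −0.75 ln(1 − 0.637681) = 0.761423 ≈ 0.761.
seq1–seq3: 7/23 sites differ → p ≈ 0.304348, d = −0.75 ln(1 − 0.405797) = 0.390401 ≈ 0.390.
seq2–seq3: 7/23 sites differ → p ≈ 0.304348, d = −0.75 ln(1 − 0.405797) = 0.390401 ≈ 0.390.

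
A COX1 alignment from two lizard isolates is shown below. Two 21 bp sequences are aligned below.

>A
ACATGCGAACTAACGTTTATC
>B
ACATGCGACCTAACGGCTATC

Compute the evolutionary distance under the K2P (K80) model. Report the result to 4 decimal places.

Of 21 sites, 1 differences are transitions and 2 are transversions, so P = 1/21 ≈ 0.047619 and Q = 2/21 ≈ 0.095238.
Under the Kimura two-parameter model, d = −½ ln(1 − 2P − Q) − ¼ ln(1 − 2Q).
1 − 2P − Q = 0.809524, giving −½ ln(0.809524) = 0.105654.
1 − 2Q = 0.809524, giving −¼ ln(0.809524) = 0.052827.
d = 0.105654 + 0.052827 = 0.158481.

0.1585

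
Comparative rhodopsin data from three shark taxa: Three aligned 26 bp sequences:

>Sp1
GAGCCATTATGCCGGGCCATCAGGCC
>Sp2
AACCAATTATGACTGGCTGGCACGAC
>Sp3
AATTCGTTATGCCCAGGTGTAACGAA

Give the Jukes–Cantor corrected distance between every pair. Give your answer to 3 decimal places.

d(Sp1,Sp2) = 0.539, d(Sp1,Sp3) = 0.824, d(Sp2,Sp3) = 0.623

Sp1–Sp2: 10/26 sites differ → p ≈ 0.384615, d = −0.75 ln(1 − 0.51282) = 0.539341 ≈ 0.539.
Sp1–Sp3: 13/26 sites differ → p = 0.5, d = −0.75 ln(1 − 0.666667) = 0.823960 ≈ 0.824.
Sp2–Sp3: 11/26 sites differ → p ≈ 0.423077, d = −0.75 ln(1 − 0.564103) = 0.622762 ≈ 0.623.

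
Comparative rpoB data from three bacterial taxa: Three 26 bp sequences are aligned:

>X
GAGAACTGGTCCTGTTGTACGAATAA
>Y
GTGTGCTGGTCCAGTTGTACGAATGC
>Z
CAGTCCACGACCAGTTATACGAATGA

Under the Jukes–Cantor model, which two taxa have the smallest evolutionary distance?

X–Y: 6/26 differ, p = 0.231, d = 0.276.
X–Z: 9/26 differ, p = 0.346, d = 0.464.
Y–Z: 8/26 differ, p = 0.308, d = 0.396.
The smallest distance is between X and Y.

X and Y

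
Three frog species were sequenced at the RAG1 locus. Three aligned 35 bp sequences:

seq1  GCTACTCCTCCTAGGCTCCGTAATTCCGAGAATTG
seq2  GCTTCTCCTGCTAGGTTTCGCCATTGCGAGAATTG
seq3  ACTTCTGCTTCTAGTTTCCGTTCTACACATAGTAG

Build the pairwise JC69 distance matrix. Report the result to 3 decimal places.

seq1–seq2: 7/35 sites differ → p = 0.2, d = −0.75 ln(1 − 0.266667) = 0.232617 ≈ 0.233.
seq1–seq3: 14/35 sites differ → p = 0.4, d = −0.75 ln(1 − 0.533333) = 0.571605 ≈ 0.572.
seq2–seq3: 15/35 sites differ → p ≈ 0.428571, d = −0.75 ln(1 − 0.571428) = 0.635472 ≈ 0.635.

d(seq1,seq2) = 0.233, d(seq1,seq3) = 0.572, d(seq2,seq3) = 0.635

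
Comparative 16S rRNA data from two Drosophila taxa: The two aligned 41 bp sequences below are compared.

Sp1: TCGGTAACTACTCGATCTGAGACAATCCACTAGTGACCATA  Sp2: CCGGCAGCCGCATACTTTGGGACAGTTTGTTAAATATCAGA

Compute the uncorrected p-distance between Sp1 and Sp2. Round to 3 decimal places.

The sequences differ at 21 of 41 positions.
p = 21/41 = 0.512195… ≈ 0.512 (to 3 d.p.).

0.512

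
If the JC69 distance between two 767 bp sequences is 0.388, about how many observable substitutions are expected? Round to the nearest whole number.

Invert JC69: p = (3/4)(1 − e^(−4d/3)) = 0.75 × (1 − e^(-0.517333)) = 0.75 × (1 − 0.596108) = 0.302919.
Expected differing sites = pL ≈ 0.302919 × 767 = 232.338873 ≈ 232.

232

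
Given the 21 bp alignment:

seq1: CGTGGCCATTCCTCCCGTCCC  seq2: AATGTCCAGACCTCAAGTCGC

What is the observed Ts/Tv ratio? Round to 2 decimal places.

0.14

Transitions are A↔G and C↔T; transversions are all other mismatches.
Transitions: 1. Transversions: 7.
R = 1/7 = 0.142857… ≈ 0.14 (to 2 d.p.).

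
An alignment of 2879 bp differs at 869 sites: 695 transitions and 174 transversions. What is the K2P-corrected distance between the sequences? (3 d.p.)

P = 695/2879 ≈ 0.241403 and Q = 174/2879 ≈ 0.060438.
Under the Kimura two-parameter model, d = −½ ln(1 − 2P − Q) − ¼ ln(1 − 2Q).
1 − 2P − Q = 0.456756, giving −½ ln(0.456756) = 0.391803.
1 − 2Q = 0.879124, giving −¼ ln(0.879124) = 0.032207.
d = 0.391803 + 0.032207 = 0.424010.

0.424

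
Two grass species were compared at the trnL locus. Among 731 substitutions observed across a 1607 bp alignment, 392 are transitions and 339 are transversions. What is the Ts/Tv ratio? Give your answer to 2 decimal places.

1.16

R = 392/339 = 1.156342… ≈ 1.16 (to 2 d.p.).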